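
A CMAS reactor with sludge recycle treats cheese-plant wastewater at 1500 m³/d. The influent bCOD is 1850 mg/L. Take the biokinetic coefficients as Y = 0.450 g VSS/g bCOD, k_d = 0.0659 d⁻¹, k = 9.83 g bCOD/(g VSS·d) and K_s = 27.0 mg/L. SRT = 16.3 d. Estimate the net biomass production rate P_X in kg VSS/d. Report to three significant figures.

P_X ≈ 602 kg VSS/d

Effluent substrate depends only on kinetics and SRT: S = K_s(1 + k_d θ_c) / [θ_c(Yk − k_d) − 1] = 27.0 × (1 + 0.0659 × 16.3) / [16.3 × (0.450 × 9.83 − 0.0659) − 1] = 56.00 / 70.03 = 0.7997 mg/L.
Correct the yield for decay: Y_obs = Y/(1 + k_d θ_c) = 0.450 / (1 + 0.0659 × 16.3) = 0.450 / 2.074 = 0.2170.
ΔS = 1850 − 0.800 = 1849 mg/L, so the substrate removal rate is 1500 × 1849/1000 = 2774 kg bCOD/d.
Biomass produced: P_X = Y_obs·Q·ΔS = 0.2170 × 2774 ≈ 601.8 kg VSS/d.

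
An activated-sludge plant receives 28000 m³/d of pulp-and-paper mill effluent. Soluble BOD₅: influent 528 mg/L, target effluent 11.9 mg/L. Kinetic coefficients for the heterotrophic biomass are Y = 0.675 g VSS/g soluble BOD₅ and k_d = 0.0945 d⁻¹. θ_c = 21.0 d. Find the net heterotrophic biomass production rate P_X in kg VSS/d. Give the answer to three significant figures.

Y_obs = Y / (1 + k_d θ_c) = 0.675 / (1 + 0.0945 × 21.0) = 0.675 / 2.984 = 0.2262.
ΔS = 528 − 11.9 = 516.1 mg/L, so the substrate removal rate is 28000 × 516.1/1000 = 14451 kg soluble BOD₅/d.
Biomass produced: P_X = Y_obs·Q·ΔS = 0.2262 × 14451 ≈ 3268 kg VSS/d.

P_X ≈ 3270 kg VSS/d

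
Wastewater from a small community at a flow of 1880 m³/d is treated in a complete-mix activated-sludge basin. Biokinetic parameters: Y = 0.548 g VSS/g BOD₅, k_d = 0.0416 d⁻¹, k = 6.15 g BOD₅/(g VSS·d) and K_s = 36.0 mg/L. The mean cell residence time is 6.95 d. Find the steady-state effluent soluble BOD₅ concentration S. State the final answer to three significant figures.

S ≈ 2.10 mg/L

From the Monod/SRT balance for a CMAS, S = K_s·(1+k_d θ_c)/[θ_c·(Y k − k_d) − 1] = 36.0 × (1 + 0.0416 × 6.95) / [6.95 × (0.548 × 6.15 − 0.0416) − 1] = 46.41 / 22.13 = 2.097 mg/L.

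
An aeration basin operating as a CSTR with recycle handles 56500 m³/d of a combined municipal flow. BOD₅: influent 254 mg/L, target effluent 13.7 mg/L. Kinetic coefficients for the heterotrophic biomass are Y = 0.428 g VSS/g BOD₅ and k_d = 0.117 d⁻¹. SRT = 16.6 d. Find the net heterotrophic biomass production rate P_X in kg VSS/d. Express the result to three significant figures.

The observed yield is Y_obs = Y/(1 + k_d·θ_c) = 0.428 / (1 + 0.117 × 16.6) = 0.428 / 2.942 = 0.1455 g VSS per g BOD₅ removed.
ΔS = 254 − 13.7 = 240.3 mg/L, so the substrate removal rate is 56500 × 240.3/1000 = 13577 kg BOD₅/d.
So the net sludge growth is P_X = 0.1455 × 13577 = 1975 kg VSS/d.

P_X ≈ 1980 kg VSS/d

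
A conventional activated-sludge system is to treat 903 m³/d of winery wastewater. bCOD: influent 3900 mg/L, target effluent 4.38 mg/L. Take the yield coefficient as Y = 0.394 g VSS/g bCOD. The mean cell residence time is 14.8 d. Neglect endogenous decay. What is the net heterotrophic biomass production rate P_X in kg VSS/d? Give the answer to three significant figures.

P_X ≈ 1390 kg VSS/d

Since k_d ≈ 0, Y_obs = Y = 0.394 g VSS/g bCOD.
Substrate removed = Q·(S₀ − S) = 903 m³/d × (3900 − 4.38) g/m³ = 3.52×10^6 g/d = 3518 kg/d.
Net biomass production P_X = Y_obs × Q·(S₀ − S) = 0.3940 × 3518 = 1386 kg VSS/d.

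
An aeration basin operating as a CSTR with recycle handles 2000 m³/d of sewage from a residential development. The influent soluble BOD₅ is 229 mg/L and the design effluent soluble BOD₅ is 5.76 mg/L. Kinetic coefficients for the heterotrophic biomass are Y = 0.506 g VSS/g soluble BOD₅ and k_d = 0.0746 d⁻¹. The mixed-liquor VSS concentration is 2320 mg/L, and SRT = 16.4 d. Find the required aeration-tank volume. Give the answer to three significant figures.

From the SRT design equation V = Y Q (S₀−S) θ_c / [X (1 + k_d θ_c)] = 0.506 × 2000 × (229 − 5.76) × 16.4 / [2320 × (1 + 0.0746 × 16.4)] = 3.71×10^6 / 5158 = 718.3 m³.

V ≈ 718 m³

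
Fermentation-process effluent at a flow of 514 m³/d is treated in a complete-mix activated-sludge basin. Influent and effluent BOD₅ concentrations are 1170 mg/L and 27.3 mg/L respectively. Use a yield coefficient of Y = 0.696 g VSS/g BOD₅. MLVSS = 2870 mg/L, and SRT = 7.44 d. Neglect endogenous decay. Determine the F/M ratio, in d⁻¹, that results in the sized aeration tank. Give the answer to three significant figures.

Biomass mass balance (decay neglected): V·X = Y·Q·(S₀ − S)·θ_c, so V = 0.696 × 514 × (1170 − 27.3) × 7.44 / 2870 = 1060 m³.
F/M = Q·S₀ / (V·X) = 514 × 1170 / (1060 × 2870) = 0.1977 g BOD₅·(g VSS·d)⁻¹.

F/M ≈ 0.198 d⁻¹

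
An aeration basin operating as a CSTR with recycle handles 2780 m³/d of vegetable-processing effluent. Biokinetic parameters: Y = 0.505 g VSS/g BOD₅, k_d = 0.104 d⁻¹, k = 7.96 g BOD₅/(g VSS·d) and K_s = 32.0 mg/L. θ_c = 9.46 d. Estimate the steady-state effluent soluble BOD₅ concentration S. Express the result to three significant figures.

S ≈ 1.76 mg/L

Effluent substrate depends only on kinetics and SRT: S = K_s(1 + k_d θ_c) / [θ_c(Yk − k_d) − 1] = 32.0 × (1 + 0.104 × 9.46) / [9.46 × (0.505 × 7.96 − 0.104) − 1] = 63.48 / 36.04 = 1.761 mg/L.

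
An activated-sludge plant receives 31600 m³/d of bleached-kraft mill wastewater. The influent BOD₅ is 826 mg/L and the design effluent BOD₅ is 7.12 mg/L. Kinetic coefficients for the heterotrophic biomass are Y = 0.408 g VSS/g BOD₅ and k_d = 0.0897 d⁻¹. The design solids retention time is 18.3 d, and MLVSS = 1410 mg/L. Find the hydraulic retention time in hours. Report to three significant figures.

From the SRT design equation V = Y Q (S₀−S) θ_c / [X (1 + k_d θ_c)] = 0.408 × 31600 × (826 − 7.12) × 18.3 / [1410 × (1 + 0.0897 × 18.3)] = 1.93×10^8 / 3725 = 51874 m³.
HRT = V/Q = 51874 m³ / 31600 m³·d⁻¹ = 1.642 d × 24 = 39.40 h.

τ ≈ 39.4 h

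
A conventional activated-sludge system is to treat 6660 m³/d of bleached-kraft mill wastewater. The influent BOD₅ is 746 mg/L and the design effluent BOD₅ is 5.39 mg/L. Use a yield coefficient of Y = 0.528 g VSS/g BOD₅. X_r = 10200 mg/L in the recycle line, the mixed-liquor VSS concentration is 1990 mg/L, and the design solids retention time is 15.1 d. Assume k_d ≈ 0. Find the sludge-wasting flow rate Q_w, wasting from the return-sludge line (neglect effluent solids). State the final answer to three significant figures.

V·X = Y·Q·ΔS·θ_c gives V = 0.528 × 6660 × (746 − 5.39) × 15.1 / 1990 = 19762 m³.
θ_c = V·X/(Q_w·X_r) when wasting from the recycle, so Q_w = V·X/(θ_c·X_r) = 19762 × 1990 / (15.1 × 10200) = 255.3 m³/d.

Q_w ≈ 255 m³/d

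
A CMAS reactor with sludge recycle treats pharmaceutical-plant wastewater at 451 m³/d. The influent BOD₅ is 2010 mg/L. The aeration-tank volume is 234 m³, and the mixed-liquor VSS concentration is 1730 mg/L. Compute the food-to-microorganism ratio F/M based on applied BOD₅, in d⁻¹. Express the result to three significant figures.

F/M = Q·S₀ / (V·X) = 451 × 2010 / (234.0 × 1730) = 2.239 g BOD₅·(g VSS·d)⁻¹.

F/M ≈ 2.24 d⁻¹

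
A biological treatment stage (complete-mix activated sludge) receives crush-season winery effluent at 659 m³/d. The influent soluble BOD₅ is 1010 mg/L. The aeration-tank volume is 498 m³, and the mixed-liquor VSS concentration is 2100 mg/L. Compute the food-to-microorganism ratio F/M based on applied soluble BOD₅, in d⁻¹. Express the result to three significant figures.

F/M ≈ 0.636 d⁻¹

Food-to-microorganism ratio F/M = Q S₀ / (V X) = 659 × 1010 / (498.0 × 2100) = 0.6364 d⁻¹.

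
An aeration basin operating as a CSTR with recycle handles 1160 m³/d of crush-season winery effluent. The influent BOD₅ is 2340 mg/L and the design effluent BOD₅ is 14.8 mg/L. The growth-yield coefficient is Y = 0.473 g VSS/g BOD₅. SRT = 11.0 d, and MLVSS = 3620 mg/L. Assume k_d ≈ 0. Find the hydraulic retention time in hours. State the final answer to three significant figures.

V·X = Y·Q·ΔS·θ_c gives V = 0.473 × 1160 × (2340 − 14.8) × 11.0 / 3620 = 3877 m³.
Hydraulic retention time τ = V/Q = 3877 / 1160 = 3.342 d = 80.21 h.

τ ≈ 80.2 h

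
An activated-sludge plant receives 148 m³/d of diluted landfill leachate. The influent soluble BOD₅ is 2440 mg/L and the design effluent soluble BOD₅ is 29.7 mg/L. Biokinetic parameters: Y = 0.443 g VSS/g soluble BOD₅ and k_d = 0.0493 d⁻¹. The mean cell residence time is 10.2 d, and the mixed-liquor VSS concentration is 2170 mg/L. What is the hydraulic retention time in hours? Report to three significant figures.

τ ≈ 80.2 h

Rearranging the biomass balance for a CMAS with decay, V = Y·Q·ΔS·θ_c / [X·(1+k_d θ_c)] = 0.443 × 148 × (2440 − 29.7) × 10.2 / [2170 × (1 + 0.0493 × 10.2)] = 1.61×10^6 / 3261 = 494.3 m³.
HRT = V/Q = 494.3 m³ / 148 m³·d⁻¹ = 3.340 d × 24 = 80.15 h.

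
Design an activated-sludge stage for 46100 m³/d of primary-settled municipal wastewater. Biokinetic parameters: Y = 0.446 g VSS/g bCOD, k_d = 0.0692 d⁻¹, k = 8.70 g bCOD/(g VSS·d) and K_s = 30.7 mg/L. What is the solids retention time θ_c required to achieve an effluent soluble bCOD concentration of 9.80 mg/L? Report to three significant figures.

From 1/θ_c = Y·k·S/(K_s + S) − k_d: Y·k·S/(K_s+S) = 0.446 × 8.70 × 9.80 / (30.7 + 9.80) = 0.9389 d⁻¹.
θ_c = 1/(μ − k_d) = 1/(0.9389 − 0.0692) = 1/0.8697 = 1.150 d.

θ_c ≈ 1.15 d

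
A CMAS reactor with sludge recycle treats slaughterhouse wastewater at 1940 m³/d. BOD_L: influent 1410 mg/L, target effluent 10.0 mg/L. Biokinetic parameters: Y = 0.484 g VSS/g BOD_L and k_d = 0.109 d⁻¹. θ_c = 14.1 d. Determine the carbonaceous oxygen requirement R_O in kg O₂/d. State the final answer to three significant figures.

The observed yield is Y_obs = Y/(1 + k_d·θ_c) = 0.484 / (1 + 0.109 × 14.1) = 0.484 / 2.537 = 0.1908 g VSS per g BOD_L removed.
Substrate removed = Q·(S₀ − S) = 1940 m³/d × (1410 − 10.0) g/m³ = 2.72×10^6 g/d = 2716 kg/d.
Biomass synthesised: P_X = Y_obs × 2716 = 518.2 kg VSS/d.
R_O = Q·(S₀ − S) − 1.42·P_X = 2716 − 1.42 × 518.2 = 1980 kg O₂/d.

R_O ≈ 1980 kg O₂/d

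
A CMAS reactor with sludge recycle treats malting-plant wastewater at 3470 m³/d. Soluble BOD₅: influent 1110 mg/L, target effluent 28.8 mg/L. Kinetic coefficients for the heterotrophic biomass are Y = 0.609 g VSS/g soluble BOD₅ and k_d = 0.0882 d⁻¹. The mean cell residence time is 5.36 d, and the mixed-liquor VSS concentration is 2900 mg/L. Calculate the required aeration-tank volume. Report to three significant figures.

V ≈ 2870 m³

From the SRT design equation V = Y Q (S₀−S) θ_c / [X (1 + k_d θ_c)] = 0.609 × 3470 × (1110 − 28.8) × 5.36 / [2900 × (1 + 0.0882 × 5.36)] = 1.22×10^7 / 4271 = 2867 m³.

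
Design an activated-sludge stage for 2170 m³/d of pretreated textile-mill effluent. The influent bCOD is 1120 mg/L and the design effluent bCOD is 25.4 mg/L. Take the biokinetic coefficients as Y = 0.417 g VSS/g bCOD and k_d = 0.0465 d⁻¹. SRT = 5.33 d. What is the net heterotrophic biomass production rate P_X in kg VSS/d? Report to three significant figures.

Correct the yield for decay: Y_obs = Y/(1 + k_d θ_c) = 0.417 / (1 + 0.0465 × 5.33) = 0.417 / 1.248 = 0.3342.
Mass of bCOD removed per day: Q(S₀ − S) = 2170 × 1095 g/m³ = 2375 kg/d.
So the net sludge growth is P_X = 0.3342 × 2375 = 793.8 kg VSS/d.

P_X ≈ 794 kg VSS/d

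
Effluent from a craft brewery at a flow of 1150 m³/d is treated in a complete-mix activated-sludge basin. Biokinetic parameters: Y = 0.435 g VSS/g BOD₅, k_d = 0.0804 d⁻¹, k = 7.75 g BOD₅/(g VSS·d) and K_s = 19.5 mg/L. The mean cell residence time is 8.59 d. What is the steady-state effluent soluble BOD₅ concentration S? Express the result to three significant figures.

Effluent substrate depends only on kinetics and SRT: S = K_s(1 + k_d θ_c) / [θ_c(Yk − k_d) − 1] = 19.5 × (1 + 0.0804 × 8.59) / [8.59 × (0.435 × 7.75 − 0.0804) − 1] = 32.97 / 27.27 = 1.209 mg/L.

S ≈ 1.21 mg/L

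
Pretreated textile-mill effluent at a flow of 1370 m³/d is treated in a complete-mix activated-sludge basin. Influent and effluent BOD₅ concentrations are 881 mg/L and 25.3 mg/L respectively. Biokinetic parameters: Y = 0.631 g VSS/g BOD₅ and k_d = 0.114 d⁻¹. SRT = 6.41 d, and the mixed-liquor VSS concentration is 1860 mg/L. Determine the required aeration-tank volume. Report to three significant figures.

V ≈ 1470 m³

From the SRT design equation V = Y Q (S₀−S) θ_c / [X (1 + k_d θ_c)] = 0.631 × 1370 × (881 − 25.3) × 6.41 / [1860 × (1 + 0.114 × 6.41)] = 4.74×10^6 / 3219 = 1473 m³.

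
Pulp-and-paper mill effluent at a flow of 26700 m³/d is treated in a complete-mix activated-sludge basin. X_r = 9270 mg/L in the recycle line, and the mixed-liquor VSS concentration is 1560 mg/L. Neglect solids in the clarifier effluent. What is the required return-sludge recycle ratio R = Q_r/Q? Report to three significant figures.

R ≈ 0.202

R = Q_r/Q = X/(X_r − X) = 1560 / (9270 − 1560) = 0.2023.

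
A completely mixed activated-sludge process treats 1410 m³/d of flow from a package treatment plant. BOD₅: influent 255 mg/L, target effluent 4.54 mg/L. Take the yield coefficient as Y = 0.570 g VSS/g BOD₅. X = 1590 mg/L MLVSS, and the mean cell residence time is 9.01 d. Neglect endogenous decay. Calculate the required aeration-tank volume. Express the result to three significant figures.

With k_d = 0 the design equation reduces to V = Y Q (S₀−S) θ_c / X = 0.570 × 1410 × (255 − 4.54) × 9.01 / 1590 = 1141 m³.

V ≈ 1140 m³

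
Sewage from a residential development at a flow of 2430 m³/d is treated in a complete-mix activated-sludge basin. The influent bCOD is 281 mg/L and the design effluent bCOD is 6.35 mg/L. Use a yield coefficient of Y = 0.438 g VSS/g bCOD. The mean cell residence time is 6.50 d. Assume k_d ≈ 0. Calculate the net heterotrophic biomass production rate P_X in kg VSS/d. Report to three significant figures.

With endogenous decay neglected, the observed yield equals the true yield: Y_obs = Y = 0.438 g VSS/g bCOD.
ΔS = 281 − 6.35 = 274.6 mg/L, so the substrate removal rate is 2430 × 274.6/1000 = 667.4 kg bCOD/d.
So the net sludge growth is P_X = 0.4380 × 667.4 = 292.3 kg VSS/d.

P_X ≈ 292 kg VSS/d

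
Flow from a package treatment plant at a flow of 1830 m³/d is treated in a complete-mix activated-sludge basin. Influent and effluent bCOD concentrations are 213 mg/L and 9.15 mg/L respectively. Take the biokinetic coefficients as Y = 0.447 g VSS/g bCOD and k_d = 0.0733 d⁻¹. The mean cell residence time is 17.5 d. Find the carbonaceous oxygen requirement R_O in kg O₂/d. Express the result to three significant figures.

Observed yield with endogenous decay: Y_obs = Y / (1 + k_d·θ_c) = 0.447 / (1 + 0.0733 × 17.5) = 0.447 / 2.283 = 0.1958 g VSS/g bCOD.
Q·(S₀ − S) = 1830 × (213 − 9.15) × 10⁻³ = 373.0 kg/d removed.
P_X = Y_obs·Q·(S₀ − S) = 0.1958 × 373.0 = 73.05 kg VSS/d.
R_O = Q·ΔS − 1.42 P_X = 373.0 − 103.7 = 269.3 kg O₂/d.

R_O ≈ 269 kg O₂/d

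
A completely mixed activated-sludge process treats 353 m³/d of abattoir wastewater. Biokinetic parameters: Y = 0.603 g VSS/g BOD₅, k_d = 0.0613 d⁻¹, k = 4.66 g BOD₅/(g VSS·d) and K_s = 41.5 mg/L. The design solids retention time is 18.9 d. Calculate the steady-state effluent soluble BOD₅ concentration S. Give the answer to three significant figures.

S ≈ 1.76 mg/L

For a completely mixed reactor with recycle the Lawrence–McCarty relation gives S = K_s·(1 + k_d·θ_c) / [θ_c·(Y·k − k_d) − 1] = 41.5 × (1 + 0.0613 × 18.9) / [18.9 × (0.603 × 4.66 − 0.0613) − 1] = 89.58 / 50.95 = 1.758 mg/L.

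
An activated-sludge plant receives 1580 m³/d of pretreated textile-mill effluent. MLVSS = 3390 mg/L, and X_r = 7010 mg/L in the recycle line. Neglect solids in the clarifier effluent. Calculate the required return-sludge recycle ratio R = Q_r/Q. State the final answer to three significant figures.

R ≈ 0.936

R = Q_r/Q = X/(X_r − X) = 3390 / (7010 − 3390) = 0.9365.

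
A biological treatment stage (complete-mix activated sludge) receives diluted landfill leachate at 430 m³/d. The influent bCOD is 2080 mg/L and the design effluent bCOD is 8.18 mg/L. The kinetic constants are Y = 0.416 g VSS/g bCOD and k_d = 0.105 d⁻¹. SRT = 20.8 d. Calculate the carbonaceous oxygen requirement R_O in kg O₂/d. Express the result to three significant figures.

R_O ≈ 726 kg O₂/d

Correct the yield for decay: Y_obs = Y/(1 + k_d θ_c) = 0.416 / (1 + 0.105 × 20.8) = 0.416 / 3.184 = 0.1307.
ΔS = 2080 − 8.18 = 2072 mg/L, so the substrate removal rate is 430 × 2072/1000 = 890.9 kg bCOD/d.
P_X = Y_obs·Q·(S₀ − S) = 0.1307 × 890.9 = 116.4 kg VSS/d.
R_O = Q·(S₀ − S) − 1.42·P_X = 890.9 − 1.42 × 116.4 = 725.6 kg O₂/d.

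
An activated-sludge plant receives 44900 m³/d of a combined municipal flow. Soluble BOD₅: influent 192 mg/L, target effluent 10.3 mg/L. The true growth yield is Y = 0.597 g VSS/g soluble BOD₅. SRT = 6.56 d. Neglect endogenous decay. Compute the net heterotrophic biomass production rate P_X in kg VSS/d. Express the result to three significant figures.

P_X ≈ 4870 kg VSS/d

With endogenous decay neglected, the observed yield equals the true yield: Y_obs = Y = 0.597 g VSS/g soluble BOD₅.
Mass of soluble BOD₅ removed per day: Q(S₀ − S) = 44900 × 181.7 g/m³ = 8158 kg/d.
Biomass produced: P_X = Y_obs·Q·ΔS = 0.5970 × 8158 ≈ 4871 kg VSS/d.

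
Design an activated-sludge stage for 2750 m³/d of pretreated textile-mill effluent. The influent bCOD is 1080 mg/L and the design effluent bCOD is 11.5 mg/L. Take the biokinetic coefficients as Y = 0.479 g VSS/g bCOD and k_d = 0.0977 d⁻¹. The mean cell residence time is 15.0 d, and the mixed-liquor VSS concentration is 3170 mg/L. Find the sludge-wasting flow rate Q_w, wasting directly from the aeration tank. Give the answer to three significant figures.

From the SRT design equation V = Y Q (S₀−S) θ_c / [X (1 + k_d θ_c)] = 0.479 × 2750 × (1080 − 11.5) × 15.0 / [3170 × (1 + 0.0977 × 15.0)] = 2.11×10^7 / 7816 = 2701 m³.
For wasting at MLVSS concentration, Q_w = V/θ_c = 2701/15.0 = 180.1 m³/d.

Q_w ≈ 180 m³/d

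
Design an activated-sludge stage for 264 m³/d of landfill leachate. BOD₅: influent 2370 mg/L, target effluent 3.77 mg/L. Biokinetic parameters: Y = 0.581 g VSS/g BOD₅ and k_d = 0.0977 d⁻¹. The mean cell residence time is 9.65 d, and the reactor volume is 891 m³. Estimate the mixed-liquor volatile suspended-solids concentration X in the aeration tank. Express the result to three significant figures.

X ≈ 2020 mg/L

From V·X·(1 + k_d·θ_c) = Y·Q·(S₀ − S)·θ_c: X = 0.581 × 264 × (2370 − 3.77) × 9.65 / [891 × (1 + 0.0977 × 9.65)] = 2023 mg/L.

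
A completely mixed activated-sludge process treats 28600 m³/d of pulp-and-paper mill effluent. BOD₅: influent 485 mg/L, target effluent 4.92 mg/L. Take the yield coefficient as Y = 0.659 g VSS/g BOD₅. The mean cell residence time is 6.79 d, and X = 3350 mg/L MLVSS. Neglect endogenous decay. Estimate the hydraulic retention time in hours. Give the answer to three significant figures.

With k_d = 0 the design equation reduces to V = Y Q (S₀−S) θ_c / X = 0.659 × 28600 × (485 − 4.92) × 6.79 / 3350 = 18340 m³.
τ = V/Q = 18340/28600 = 0.6412 d, or 15.39 h.

τ ≈ 15.4 h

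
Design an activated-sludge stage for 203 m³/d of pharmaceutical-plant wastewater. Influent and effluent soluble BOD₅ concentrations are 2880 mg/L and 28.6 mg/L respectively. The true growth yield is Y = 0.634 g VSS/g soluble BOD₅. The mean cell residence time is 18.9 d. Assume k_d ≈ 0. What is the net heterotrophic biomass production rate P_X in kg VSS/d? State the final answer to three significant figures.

P_X ≈ 367 kg VSS/d

No decay correction is needed, so Y_obs = Y = 0.634.
Mass of soluble BOD₅ removed per day: Q(S₀ − S) = 203 × 2851 g/m³ = 578.8 kg/d.
So the net sludge growth is P_X = 0.6340 × 578.8 = 367.0 kg VSS/d.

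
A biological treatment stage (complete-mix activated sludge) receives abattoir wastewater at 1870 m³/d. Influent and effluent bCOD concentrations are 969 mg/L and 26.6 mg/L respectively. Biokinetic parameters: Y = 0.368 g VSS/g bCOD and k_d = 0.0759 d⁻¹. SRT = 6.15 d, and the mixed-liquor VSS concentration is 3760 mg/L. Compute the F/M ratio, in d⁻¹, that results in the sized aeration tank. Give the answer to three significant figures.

F/M ≈ 0.666 d⁻¹

Steady-state biomass mass balance: V·X·(1 + k_d·θ_c) = Y·Q·(S₀ − S)·θ_c, so V = 0.368 × 1870 × (969 − 26.6) × 6.15 / [3760 × (1 + 0.0759 × 6.15)] = 3.99×10^6 / 5515 = 723.2 m³.
F/M = applied load / biomass = Q·S₀/(V·X) = 1870 × 969 / (723.2 × 3760) = 0.6664 d⁻¹.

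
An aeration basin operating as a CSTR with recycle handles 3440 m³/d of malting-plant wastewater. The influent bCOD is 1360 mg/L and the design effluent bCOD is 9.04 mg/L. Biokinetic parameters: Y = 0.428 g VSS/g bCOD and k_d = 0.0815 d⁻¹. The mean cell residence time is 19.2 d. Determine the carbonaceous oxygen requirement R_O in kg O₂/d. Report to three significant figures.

The observed yield is Y_obs = Y/(1 + k_d·θ_c) = 0.428 / (1 + 0.0815 × 19.2) = 0.428 / 2.565 = 0.1669 g VSS per g bCOD removed.
ΔS = 1360 − 9.04 = 1351 mg/L, so the substrate removal rate is 3440 × 1351/1000 = 4647 kg bCOD/d.
Net sludge production P_X = 0.1669 × 4647 = 775.5 kg VSS/d.
R_O = Q·(S₀ − S) − 1.42·P_X = 4647 − 1.42 × 775.5 = 3546 kg O₂/d.

R_O ≈ 3550 kg O₂/d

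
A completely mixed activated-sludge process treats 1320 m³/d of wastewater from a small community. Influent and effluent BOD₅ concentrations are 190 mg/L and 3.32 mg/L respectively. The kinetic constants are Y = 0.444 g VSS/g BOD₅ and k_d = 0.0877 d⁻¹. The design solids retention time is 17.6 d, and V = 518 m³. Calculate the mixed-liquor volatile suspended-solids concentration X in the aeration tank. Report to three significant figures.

X ≈ 1460 mg/L

X = Y·Q·ΔS·θ_c / [V·(1 + k_d θ_c)] = 0.444 × 1320 × (190 − 3.32) × 17.6 / [518 × (1 + 0.0877 × 17.6)] = 1462 mg/L.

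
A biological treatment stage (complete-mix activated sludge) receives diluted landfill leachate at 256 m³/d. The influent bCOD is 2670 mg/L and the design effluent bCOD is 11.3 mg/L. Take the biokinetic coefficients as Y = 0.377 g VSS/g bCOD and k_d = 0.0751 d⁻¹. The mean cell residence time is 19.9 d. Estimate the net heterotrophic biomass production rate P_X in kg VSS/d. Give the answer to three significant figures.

Correct the yield for decay: Y_obs = Y/(1 + k_d θ_c) = 0.377 / (1 + 0.0751 × 19.9) = 0.377 / 2.494 = 0.1511.
Mass of bCOD removed per day: Q(S₀ − S) = 256 × 2659 g/m³ = 680.6 kg/d.
Net biomass production P_X = Y_obs × Q·(S₀ − S) = 0.1511 × 680.6 = 102.9 kg VSS/d.

P_X ≈ 103 kg VSS/d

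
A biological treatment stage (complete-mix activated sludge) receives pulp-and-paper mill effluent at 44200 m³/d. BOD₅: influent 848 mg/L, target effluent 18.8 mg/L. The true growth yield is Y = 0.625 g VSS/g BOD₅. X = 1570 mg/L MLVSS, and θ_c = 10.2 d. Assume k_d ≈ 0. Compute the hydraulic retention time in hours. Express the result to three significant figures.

τ ≈ 80.8 h

Biomass mass balance (decay neglected): V·X = Y·Q·(S₀ − S)·θ_c, so V = 0.625 × 44200 × (848 − 18.8) × 10.2 / 1570 = 148820 m³.
τ = V/Q = 148820/44200 = 3.367 d, or 80.81 h.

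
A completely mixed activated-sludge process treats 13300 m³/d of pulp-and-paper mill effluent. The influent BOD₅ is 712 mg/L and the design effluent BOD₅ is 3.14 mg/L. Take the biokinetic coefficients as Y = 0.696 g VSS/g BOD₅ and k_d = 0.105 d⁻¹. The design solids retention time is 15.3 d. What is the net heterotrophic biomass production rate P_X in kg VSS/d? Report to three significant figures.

P_X ≈ 2520 kg VSS/d

Observed yield with endogenous decay: Y_obs = Y / (1 + k_d·θ_c) = 0.696 / (1 + 0.105 × 15.3) = 0.696 / 2.607 = 0.2670 g VSS/g BOD₅.
Substrate removed = Q·(S₀ − S) = 13300 m³/d × (712 − 3.14) g/m³ = 9.43×10^6 g/d = 9428 kg/d.
P_X = Y_obs · Q(S₀ − S) = 0.2670 × 9428 = 2517 kg VSS/d.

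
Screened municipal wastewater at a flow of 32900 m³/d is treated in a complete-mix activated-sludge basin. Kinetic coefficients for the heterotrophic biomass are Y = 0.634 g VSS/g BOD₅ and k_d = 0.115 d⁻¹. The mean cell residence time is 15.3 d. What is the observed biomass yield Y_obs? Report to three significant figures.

Correct the yield for decay: Y_obs = Y/(1 + k_d θ_c) = 0.634 / (1 + 0.115 × 15.3) = 0.634 / 2.760 = 0.2298.

Y_obs ≈ 0.230 g VSS/g BOD₅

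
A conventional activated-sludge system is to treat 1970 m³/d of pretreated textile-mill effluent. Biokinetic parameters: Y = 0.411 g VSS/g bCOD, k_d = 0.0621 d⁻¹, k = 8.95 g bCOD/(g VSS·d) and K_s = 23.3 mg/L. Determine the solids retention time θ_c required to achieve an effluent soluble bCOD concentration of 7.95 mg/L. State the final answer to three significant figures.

θ_c ≈ 1.14 d

From 1/θ_c = Y·k·S/(K_s + S) − k_d: Y·k·S/(K_s+S) = 0.411 × 8.95 × 7.95 / (23.3 + 7.95) = 0.9358 d⁻¹.
θ_c = 1/(μ − k_d) = 1/(0.9358 − 0.0621) = 1/0.8737 = 1.145 d.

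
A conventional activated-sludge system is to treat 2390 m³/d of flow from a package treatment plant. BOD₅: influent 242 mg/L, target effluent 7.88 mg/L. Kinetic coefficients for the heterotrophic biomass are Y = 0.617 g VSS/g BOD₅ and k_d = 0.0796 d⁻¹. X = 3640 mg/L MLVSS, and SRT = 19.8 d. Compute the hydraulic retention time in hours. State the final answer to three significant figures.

τ ≈ 7.32 h

From the SRT design equation V = Y Q (S₀−S) θ_c / [X (1 + k_d θ_c)] = 0.617 × 2390 × (242 − 7.88) × 19.8 / [3640 × (1 + 0.0796 × 19.8)] = 6.84×10^6 / 9377 = 729.0 m³.
Hydraulic retention time τ = V/Q = 729.0 / 2390 = 0.3050 d = 7.320 h.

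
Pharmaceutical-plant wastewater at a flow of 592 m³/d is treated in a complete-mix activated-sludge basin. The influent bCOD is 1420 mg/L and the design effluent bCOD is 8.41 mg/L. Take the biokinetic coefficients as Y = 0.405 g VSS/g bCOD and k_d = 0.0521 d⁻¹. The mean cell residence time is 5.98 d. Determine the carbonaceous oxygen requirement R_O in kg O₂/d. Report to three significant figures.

The observed yield is Y_obs = Y/(1 + k_d·θ_c) = 0.405 / (1 + 0.0521 × 5.98) = 0.405 / 1.312 = 0.3088 g VSS per g bCOD removed.
Mass of bCOD removed per day: Q(S₀ − S) = 592 × 1412 g/m³ = 835.7 kg/d.
P_X = Y_obs·Q·(S₀ − S) = 0.3088 × 835.7 = 258.0 kg VSS/d.
Carbonaceous O₂ demand = substrate oxidised − cell-mass equivalent = 835.7 − 1.42 × 258.0 = 469.2 kg O₂/d.

R_O ≈ 469 kg O₂/d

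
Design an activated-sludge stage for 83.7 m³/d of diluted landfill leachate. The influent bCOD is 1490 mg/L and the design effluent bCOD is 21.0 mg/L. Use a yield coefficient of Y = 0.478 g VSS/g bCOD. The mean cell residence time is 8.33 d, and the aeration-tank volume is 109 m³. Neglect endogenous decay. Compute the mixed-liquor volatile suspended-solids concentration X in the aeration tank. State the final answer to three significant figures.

X ≈ 4490 mg/L

From V·X = Y·Q·(S₀ − S)·θ_c (decay neglected): X = 0.478 × 83.7 × (1490 − 21.0) × 8.33 / 109 = 4492 mg/L.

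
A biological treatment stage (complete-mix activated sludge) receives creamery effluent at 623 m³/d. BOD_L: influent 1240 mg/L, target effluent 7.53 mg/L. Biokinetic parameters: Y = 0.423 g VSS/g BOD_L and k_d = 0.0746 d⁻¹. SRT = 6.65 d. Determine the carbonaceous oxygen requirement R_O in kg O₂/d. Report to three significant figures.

R_O ≈ 460 kg O₂/d

The observed yield is Y_obs = Y/(1 + k_d·θ_c) = 0.423 / (1 + 0.0746 × 6.65) = 0.423 / 1.496 = 0.2827 g VSS per g BOD_L removed.
ΔS = 1240 − 7.53 = 1232 mg/L, so the substrate removal rate is 623 × 1232/1000 = 767.8 kg BOD_L/d.
Biomass synthesised: P_X = Y_obs × 767.8 = 217.1 kg VSS/d.
R_O = Q·ΔS − 1.42 P_X = 767.8 − 308.3 = 459.6 kg O₂/d.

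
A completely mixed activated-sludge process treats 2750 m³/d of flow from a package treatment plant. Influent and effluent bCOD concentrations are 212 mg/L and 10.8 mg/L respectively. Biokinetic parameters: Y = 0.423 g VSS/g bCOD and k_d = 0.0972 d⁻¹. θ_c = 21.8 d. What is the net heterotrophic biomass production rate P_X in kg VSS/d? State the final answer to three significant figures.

Correct the yield for decay: Y_obs = Y/(1 + k_d θ_c) = 0.423 / (1 + 0.0972 × 21.8) = 0.423 / 3.119 = 0.1356.
Q·(S₀ − S) = 2750 × (212 − 10.8) × 10⁻³ = 553.3 kg/d removed.
Biomass produced: P_X = Y_obs·Q·ΔS = 0.1356 × 553.3 ≈ 75.04 kg VSS/d.

P_X ≈ 75.0 kg VSS/d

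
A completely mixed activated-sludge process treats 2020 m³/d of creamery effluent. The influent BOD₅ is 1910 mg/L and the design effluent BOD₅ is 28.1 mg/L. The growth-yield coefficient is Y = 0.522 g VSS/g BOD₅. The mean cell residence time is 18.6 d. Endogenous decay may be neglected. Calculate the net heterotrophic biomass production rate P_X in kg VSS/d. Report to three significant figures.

P_X ≈ 1980 kg VSS/d

With endogenous decay neglected, the observed yield equals the true yield: Y_obs = Y = 0.522 g VSS/g BOD₅.
ΔS = 1910 − 28.1 = 1882 mg/L, so the substrate removal rate is 2020 × 1882/1000 = 3801 kg BOD₅/d.
P_X = Y_obs · Q(S₀ − S) = 0.5220 × 3801 = 1984 kg VSS/d.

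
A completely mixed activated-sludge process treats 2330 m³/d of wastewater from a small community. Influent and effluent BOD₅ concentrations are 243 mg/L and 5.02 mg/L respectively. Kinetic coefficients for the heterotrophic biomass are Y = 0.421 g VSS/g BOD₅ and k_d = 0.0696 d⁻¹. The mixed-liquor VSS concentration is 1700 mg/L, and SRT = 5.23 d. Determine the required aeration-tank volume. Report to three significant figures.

V ≈ 527 m³

Rearranging the biomass balance for a CMAS with decay, V = Y·Q·ΔS·θ_c / [X·(1+k_d θ_c)] = 0.421 × 2330 × (243 − 5.02) × 5.23 / [1700 × (1 + 0.0696 × 5.23)] = 1.22×10^6 / 2319 = 526.5 m³.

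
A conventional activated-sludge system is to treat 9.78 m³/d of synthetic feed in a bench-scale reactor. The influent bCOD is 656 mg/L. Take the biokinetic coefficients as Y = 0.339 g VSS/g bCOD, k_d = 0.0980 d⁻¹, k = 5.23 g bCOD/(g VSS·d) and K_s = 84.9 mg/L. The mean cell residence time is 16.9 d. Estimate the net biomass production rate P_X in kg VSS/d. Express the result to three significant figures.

From the Monod/SRT balance for a CMAS, S = K_s·(1+k_d θ_c)/[θ_c·(Y k − k_d) − 1] = 84.9 × (1 + 0.0980 × 16.9) / [16.9 × (0.339 × 5.23 − 0.0980) − 1] = 225.5 / 27.31 = 8.258 mg/L.
Y_obs = Y / (1 + k_d θ_c) = 0.339 / (1 + 0.0980 × 16.9) = 0.339 / 2.656 = 0.1276.
Mass of bCOD removed per day: Q(S₀ − S) = 9.78 × 647.7 g/m³ = 6.335 kg/d.
Net biomass production P_X = Y_obs × Q·(S₀ − S) = 0.1276 × 6.335 = 0.8085 kg VSS/d.

P_X ≈ 0.808 kg VSS/d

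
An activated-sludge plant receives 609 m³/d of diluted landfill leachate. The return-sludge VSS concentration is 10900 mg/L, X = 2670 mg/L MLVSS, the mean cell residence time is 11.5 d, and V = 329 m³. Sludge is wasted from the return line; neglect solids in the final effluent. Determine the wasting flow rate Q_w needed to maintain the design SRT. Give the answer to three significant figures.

Q_w ≈ 7.01 m³/d

Wasting from the return line (neglecting effluent solids): Q_w = V·X / (θ_c·X_r) = 329.0 × 2670 / (11.5 × 10900) = 7.008 m³/d.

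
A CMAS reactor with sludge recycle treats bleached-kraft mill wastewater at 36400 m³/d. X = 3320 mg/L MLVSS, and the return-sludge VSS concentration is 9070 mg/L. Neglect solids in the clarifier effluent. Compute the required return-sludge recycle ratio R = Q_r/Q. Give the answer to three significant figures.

R ≈ 0.577

Solids balance on the clarifier gives (1+R)X = R·X_r, so R = X/(X_r − X) = 3320 / (9070 − 3320) = 0.5774.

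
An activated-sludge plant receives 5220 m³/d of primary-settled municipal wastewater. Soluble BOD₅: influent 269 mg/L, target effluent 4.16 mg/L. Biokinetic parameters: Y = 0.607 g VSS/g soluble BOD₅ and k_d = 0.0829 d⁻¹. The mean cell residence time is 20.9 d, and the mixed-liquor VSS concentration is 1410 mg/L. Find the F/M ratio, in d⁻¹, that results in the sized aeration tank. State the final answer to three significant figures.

F/M ≈ 0.219 d⁻¹

Steady-state biomass mass balance: V·X·(1 + k_d·θ_c) = Y·Q·(S₀ − S)·θ_c, so V = 0.607 × 5220 × (269 − 4.16) × 20.9 / [1410 × (1 + 0.0829 × 20.9)] = 1.75×10^7 / 3853 = 4552 m³.
F/M = Q·S₀ / (V·X) = 5220 × 269 / (4552 × 1410) = 0.2188 g soluble BOD₅·(g VSS·d)⁻¹.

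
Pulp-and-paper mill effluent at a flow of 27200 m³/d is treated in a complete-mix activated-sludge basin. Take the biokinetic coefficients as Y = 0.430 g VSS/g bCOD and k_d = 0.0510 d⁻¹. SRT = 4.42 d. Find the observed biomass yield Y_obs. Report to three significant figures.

Observed yield with endogenous decay: Y_obs = Y / (1 + k_d·θ_c) = 0.430 / (1 + 0.0510 × 4.42) = 0.430 / 1.225 = 0.3509 g VSS/g bCOD.

Y_obs ≈ 0.351 g VSS/g bCOD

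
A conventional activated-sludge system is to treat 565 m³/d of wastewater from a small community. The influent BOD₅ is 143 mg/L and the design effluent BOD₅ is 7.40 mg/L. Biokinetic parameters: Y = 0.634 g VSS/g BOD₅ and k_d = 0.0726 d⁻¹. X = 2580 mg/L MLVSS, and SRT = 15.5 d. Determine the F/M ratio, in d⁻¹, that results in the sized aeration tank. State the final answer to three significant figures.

F/M ≈ 0.228 d⁻¹

From the SRT design equation V = Y Q (S₀−S) θ_c / [X (1 + k_d θ_c)] = 0.634 × 565 × (143 − 7.40) × 15.5 / [2580 × (1 + 0.0726 × 15.5)] = 7.53×10^5 / 5483 = 137.3 m³.
F/M = applied load / biomass = Q·S₀/(V·X) = 565 × 143 / (137.3 × 2580) = 0.2281 d⁻¹.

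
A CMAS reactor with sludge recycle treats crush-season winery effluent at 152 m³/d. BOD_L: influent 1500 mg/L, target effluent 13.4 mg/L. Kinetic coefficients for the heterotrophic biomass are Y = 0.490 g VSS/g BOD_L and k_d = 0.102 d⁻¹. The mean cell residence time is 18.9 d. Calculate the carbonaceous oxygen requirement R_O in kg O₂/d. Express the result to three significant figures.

Y_obs = Y / (1 + k_d θ_c) = 0.490 / (1 + 0.102 × 18.9) = 0.490 / 2.928 = 0.1674.
Q·(S₀ − S) = 152 × (1500 − 13.4) × 10⁻³ = 226.0 kg/d removed.
Net sludge production P_X = 0.1674 × 226.0 = 37.82 kg VSS/d.
R_O = Q·ΔS − 1.42 P_X = 226.0 − 53.70 = 172.3 kg O₂/d.

R_O ≈ 172 kg O₂/d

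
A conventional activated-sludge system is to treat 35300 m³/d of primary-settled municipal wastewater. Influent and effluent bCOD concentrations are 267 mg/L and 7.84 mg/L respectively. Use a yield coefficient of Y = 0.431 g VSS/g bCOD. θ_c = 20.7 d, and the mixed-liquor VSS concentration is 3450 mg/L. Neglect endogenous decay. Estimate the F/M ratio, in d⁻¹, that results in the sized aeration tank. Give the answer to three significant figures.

F/M ≈ 0.115 d⁻¹

With k_d = 0 the design equation reduces to V = Y Q (S₀−S) θ_c / X = 0.431 × 35300 × (267 − 7.84) × 20.7 / 3450 = 23658 m³.
F/M = applied load / biomass = Q·S₀/(V·X) = 35300 × 267 / (23658 × 3450) = 0.1155 d⁻¹.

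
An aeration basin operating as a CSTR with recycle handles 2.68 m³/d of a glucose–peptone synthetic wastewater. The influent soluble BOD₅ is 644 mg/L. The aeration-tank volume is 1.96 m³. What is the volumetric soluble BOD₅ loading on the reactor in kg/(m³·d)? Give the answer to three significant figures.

Volumetric loading L_v = Q·S₀ / V = 2.68 × 644 g/m³ / 1.960 m³ = 880.6 g/(m³·d) = 0.8806 kg soluble BOD₅/(m³·d).

L_v ≈ 0.881 kg soluble BOD₅/(m³·d)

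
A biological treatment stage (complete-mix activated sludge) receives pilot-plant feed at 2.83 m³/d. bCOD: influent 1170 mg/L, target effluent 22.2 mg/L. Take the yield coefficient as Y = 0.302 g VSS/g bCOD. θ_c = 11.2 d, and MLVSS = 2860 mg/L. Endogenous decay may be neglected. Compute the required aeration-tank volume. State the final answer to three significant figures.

V ≈ 3.84 m³

V·X = Y·Q·ΔS·θ_c gives V = 0.302 × 2.83 × (1170 − 22.2) × 11.2 / 2860 = 3.842 m³.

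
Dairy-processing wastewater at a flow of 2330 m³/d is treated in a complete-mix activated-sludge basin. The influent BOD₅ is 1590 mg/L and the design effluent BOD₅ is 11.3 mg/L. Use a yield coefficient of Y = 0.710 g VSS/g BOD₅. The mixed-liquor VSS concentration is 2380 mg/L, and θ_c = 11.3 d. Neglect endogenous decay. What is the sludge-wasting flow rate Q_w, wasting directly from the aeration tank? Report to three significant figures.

Q_w ≈ 1100 m³/d

Biomass mass balance (decay neglected): V·X = Y·Q·(S₀ − S)·θ_c, so V = 0.710 × 2330 × (1590 − 11.3) × 11.3 / 2380 = 12400 m³.
With mixed-liquor wasting, θ_c = V/Q_w, so Q_w = V/θ_c = 12400/11.3 = 1097 m³/d.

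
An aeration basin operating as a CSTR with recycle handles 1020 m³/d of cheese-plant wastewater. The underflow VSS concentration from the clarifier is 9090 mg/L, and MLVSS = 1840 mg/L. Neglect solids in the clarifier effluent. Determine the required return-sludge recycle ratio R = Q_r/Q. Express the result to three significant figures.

Mass balance around the secondary clarifier (neglecting effluent solids): R = X / (X_r − X) = 1840 / (9090 − 1840) = 0.2538.

R ≈ 0.254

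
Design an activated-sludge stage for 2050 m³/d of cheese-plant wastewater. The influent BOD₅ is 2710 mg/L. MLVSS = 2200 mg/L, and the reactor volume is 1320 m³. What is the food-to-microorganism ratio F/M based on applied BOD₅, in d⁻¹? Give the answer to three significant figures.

F/M = Q·S₀ / (V·X) = 2050 × 2710 / (1320 × 2200) = 1.913 g BOD₅·(g VSS·d)⁻¹.

F/M ≈ 1.91 d⁻¹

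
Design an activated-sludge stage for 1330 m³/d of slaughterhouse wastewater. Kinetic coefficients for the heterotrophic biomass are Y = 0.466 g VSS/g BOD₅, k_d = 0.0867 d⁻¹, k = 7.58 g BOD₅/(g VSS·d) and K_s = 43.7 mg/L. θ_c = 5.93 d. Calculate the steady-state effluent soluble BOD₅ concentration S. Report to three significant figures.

S ≈ 3.41 mg/L

For a completely mixed reactor with recycle the Lawrence–McCarty relation gives S = K_s·(1 + k_d·θ_c) / [θ_c·(Y·k − k_d) − 1] = 43.7 × (1 + 0.0867 × 5.93) / [5.93 × (0.466 × 7.58 − 0.0867) − 1] = 66.17 / 19.43 = 3.405 mg/L.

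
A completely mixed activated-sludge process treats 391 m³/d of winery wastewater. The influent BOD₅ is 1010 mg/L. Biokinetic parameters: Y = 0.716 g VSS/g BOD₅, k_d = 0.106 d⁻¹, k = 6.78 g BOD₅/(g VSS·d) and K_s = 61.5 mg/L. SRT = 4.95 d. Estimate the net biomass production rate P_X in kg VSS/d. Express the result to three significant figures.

P_X ≈ 185 kg VSS/d

From the Monod/SRT balance for a CMAS, S = K_s·(1+k_d θ_c)/[θ_c·(Y k − k_d) − 1] = 61.5 × (1 + 0.106 × 4.95) / [4.95 × (0.716 × 6.78 − 0.106) − 1] = 93.77 / 22.50 = 4.167 mg/L.
Y_obs = Y / (1 + k_d θ_c) = 0.716 / (1 + 0.106 × 4.95) = 0.716 / 1.525 = 0.4696.
Q·(S₀ − S) = 391 × (1010 − 4.17) × 10⁻³ = 393.3 kg/d removed.
Biomass produced: P_X = Y_obs·Q·ΔS = 0.4696 × 393.3 ≈ 184.7 kg VSS/d.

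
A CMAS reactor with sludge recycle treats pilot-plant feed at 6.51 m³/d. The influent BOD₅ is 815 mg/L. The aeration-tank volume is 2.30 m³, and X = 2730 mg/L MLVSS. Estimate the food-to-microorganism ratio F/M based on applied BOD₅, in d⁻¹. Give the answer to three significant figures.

F/M ≈ 0.845 d⁻¹

F/M = applied load / biomass = Q·S₀/(V·X) = 6.51 × 815 / (2.300 × 2730) = 0.8450 d⁻¹.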